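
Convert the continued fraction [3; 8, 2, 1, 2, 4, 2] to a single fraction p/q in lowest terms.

2037/653

Using pₖ = aₖpₖ₋₁ + pₖ₋₂ and qₖ = aₖqₖ₋₁ + qₖ₋₂:
  k=0: a=3, p=3, q=1
  k=1: a=8, p=25, q=8
  k=2: a=2, p=53, q=17
  k=3: a=1, p=78, q=25
  k=4: a=2, p=209, q=67
  k=5: a=4, p=914, q=293
  k=6: a=2, p=2037, q=653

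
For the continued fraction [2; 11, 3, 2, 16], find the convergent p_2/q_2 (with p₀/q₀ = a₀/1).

Using pₖ = aₖpₖ₋₁ + pₖ₋₂, qₖ = aₖqₖ₋₁ + qₖ₋₂ (with p₋₁=1, p₋₂=0, q₋₁=0, q₋₂=1):
  k=0: a=2, p=2, q=1
  k=1: a=11, p=23, q=11
  k=2: a=3, p=71, q=34

71/34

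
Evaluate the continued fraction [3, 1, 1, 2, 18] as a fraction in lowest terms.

331/92

Fold from the inside: start with 18/1.
  2 + 1/18 = 37/18
  1 + 18/37 = 55/37
  1 + 37/55 = 92/55
  3 + 55/92 = 331/92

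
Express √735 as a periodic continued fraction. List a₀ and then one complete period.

a₀ = ⌊√735⌋ = 27.
With m₀=0, d₀=1 and mₖ₊₁ = dₖaₖ − mₖ, dₖ₊₁ = (n − mₖ₊₁²)/dₖ, aₖ₊₁ = ⌊(a₀+mₖ₊₁)/dₖ₊₁⌋:
  k=1: m=27, d=6, a=9
  k=2: m=27, d=1, a=54
d=1 and a=2a₀=54 at k=2, so the next step gives (m, d) = (27, 6) again — its k=1 value — and the period has length 2.

[27; 9, 54]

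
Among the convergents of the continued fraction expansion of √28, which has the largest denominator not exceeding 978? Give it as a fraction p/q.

4048/765

√28 = [5; 3, 2, 3, 10, …] (period length 4).
Convergents:
  p_0/q_0 = 5/1
  p_1/q_1 = 16/3
  p_2/q_2 = 37/7
  p_3/q_3 = 127/24
  p_4/q_4 = 1307/247
  p_5/q_5 = 4048/765
  p_6/q_6 = 9403/1777
q_5 = 765 ≤ 978 < 1777 = q_6, so the answer is 4048/765.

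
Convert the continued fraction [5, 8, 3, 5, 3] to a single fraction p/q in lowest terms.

2171/424

Using pₖ = aₖpₖ₋₁ + pₖ₋₂ and qₖ = aₖqₖ₋₁ + qₖ₋₂:
  k=0: a=5, p=5, q=1
  k=1: a=8, p=41, q=8
  k=2: a=3, p=128, q=25
  k=3: a=5, p=681, q=133
  k=4: a=3, p=2171, q=424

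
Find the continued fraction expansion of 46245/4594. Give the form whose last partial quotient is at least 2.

[10; 15, 16, 19]

46245 = 10*4594 + 305
4594 = 15*305 + 19
305 = 16*19 + 1
19 = 19*1 + 0  (stop)
So 46245/4594 = [10; 15, 16, 19].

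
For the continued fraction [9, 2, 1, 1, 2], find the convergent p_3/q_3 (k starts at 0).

47/5

Using pₖ = aₖpₖ₋₁ + pₖ₋₂, qₖ = aₖqₖ₋₁ + qₖ₋₂ (with p₋₁=1, p₋₂=0, q₋₁=0, q₋₂=1):
  k=0: a=9, p=9, q=1
  k=1: a=2, p=19, q=2
  k=2: a=1, p=28, q=3
  k=3: a=1, p=47, q=5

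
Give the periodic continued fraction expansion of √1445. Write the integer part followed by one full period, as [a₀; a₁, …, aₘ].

[38; 76]

a₀ = ⌊√1445⌋ = 38.
With m₀=0, d₀=1 and mₖ₊₁ = dₖaₖ − mₖ, dₖ₊₁ = (n − mₖ₊₁²)/dₖ, aₖ₊₁ = ⌊(a₀+mₖ₊₁)/dₖ₊₁⌋:
  k=1: m=38, d=1, a=76
d=1 and a=2a₀=76 at k=1, so the next step gives (m, d) = (38, 1) again — its k=1 value — and the period has length 1.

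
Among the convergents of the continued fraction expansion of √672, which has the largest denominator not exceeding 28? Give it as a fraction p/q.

337/13

√672 = [25; 1, 11, 1, 50, …] (period length 4).
Convergents:
  p_0/q_0 = 25/1
  p_1/q_1 = 26/1
  p_2/q_2 = 311/12
  p_3/q_3 = 337/13
  p_4/q_4 = 17161/662
q_3 = 13 ≤ 28 < 662 = q_4, so the answer is 337/13.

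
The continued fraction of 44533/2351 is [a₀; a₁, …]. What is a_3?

44533 = 18·2351 + 2215   →  a_0 = 18
2351 = 1·2215 + 136   →  a_1 = 1
2215 = 16·136 + 39   →  a_2 = 16
136 = 3·39 + 19   →  a_3 = 3

3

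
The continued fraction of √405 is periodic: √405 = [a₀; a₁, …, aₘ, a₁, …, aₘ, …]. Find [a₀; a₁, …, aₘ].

[20; 8, 40]

a₀ = ⌊√405⌋ = 20.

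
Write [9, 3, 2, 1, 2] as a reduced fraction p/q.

Using pₖ = aₖpₖ₋₁ + pₖ₋₂ and qₖ = aₖqₖ₋₁ + qₖ₋₂:
  k=0: a=9, p=9, q=1
  k=1: a=3, p=28, q=3
  k=2: a=2, p=65, q=7
  k=3: a=1, p=93, q=10
  k=4: a=2, p=251, q=27

251/27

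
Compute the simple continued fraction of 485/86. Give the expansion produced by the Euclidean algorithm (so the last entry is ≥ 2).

[5; 1, 1, 1, 3, 2, 3]

485 = 5×86 + 55
86 = 1×55 + 31
55 = 1×31 + 24
31 = 1×24 + 7
24 = 3×7 + 3
7 = 2×3 + 1
3 = 3×1 + 0  (stop)
So 485/86 = [5; 1, 1, 1, 3, 2, 3].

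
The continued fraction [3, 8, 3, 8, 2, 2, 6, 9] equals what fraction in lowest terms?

199439/63919

Using pₖ = aₖpₖ₋₁ + pₖ₋₂ and qₖ = aₖqₖ₋₁ + qₖ₋₂:
  k=0: a=3, p=3, q=1
  k=1: a=8, p=25, q=8
  k=2: a=3, p=78, q=25
  k=3: a=8, p=649, q=208
  k=4: a=2, p=1376, q=441
  k=5: a=2, p=3401, q=1090
  k=6: a=6, p=21782, q=6981
  k=7: a=9, p=199439, q=63919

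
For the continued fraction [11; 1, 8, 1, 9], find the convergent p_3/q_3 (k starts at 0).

119/10

Using pₖ = aₖpₖ₋₁ + pₖ₋₂, qₖ = aₖqₖ₋₁ + qₖ₋₂ (with p₋₁=1, p₋₂=0, q₋₁=0, q₋₂=1):
  k=0: a=11, p=11, q=1
  k=1: a=1, p=12, q=1
  k=2: a=8, p=107, q=9
  k=3: a=1, p=119, q=10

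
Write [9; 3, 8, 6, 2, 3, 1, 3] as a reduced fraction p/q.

Using pₖ = aₖpₖ₋₁ + pₖ₋₂ and qₖ = aₖqₖ₋₁ + qₖ₋₂:
  k=0: a=9, p=9, q=1
  k=1: a=3, p=28, q=3
  k=2: a=8, p=233, q=25
  k=3: a=6, p=1426, q=153
  k=4: a=2, p=3085, q=331
  k=5: a=3, p=10681, q=1146
  k=6: a=1, p=13766, q=1477
  k=7: a=3, p=51979, q=5577

51979/5577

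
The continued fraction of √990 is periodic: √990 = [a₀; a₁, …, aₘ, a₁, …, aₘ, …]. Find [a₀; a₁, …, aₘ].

[31; 2, 6, 2, 62]

a₀ = ⌊√990⌋ = 31.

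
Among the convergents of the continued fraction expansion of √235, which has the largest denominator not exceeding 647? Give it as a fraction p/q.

4231/276

√235 = [15; 3, 30, …] (period length 2).
Convergents:
  p_0/q_0 = 15/1
  p_1/q_1 = 46/3
  p_2/q_2 = 1395/91
  p_3/q_3 = 4231/276
  p_4/q_4 = 128325/8371
q_3 = 276 ≤ 647 < 8371 = q_4, so the answer is 4231/276.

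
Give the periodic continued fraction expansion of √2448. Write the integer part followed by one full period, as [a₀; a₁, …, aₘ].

[49; 2, 10, 2, 98]

a₀ = ⌊√2448⌋ = 49.
With m₀=0, d₀=1 and mₖ₊₁ = dₖaₖ − mₖ, dₖ₊₁ = (n − mₖ₊₁²)/dₖ, aₖ₊₁ = ⌊(a₀+mₖ₊₁)/dₖ₊₁⌋:
  k=1: m=49, d=47, a=2
  k=2: m=45, d=9, a=10
  k=3: m=45, d=47, a=2
  k=4: m=49, d=1, a=98
d=1 and a=2a₀=98 at k=4, so the next step gives (m, d) = (49, 47) again — its k=1 value — and the period has length 4.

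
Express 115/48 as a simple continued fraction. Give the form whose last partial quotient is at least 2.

115 = 2*48 + 19
48 = 2*19 + 10
19 = 1*10 + 9
10 = 1*9 + 1
9 = 9*1 + 0  (stop)
So 115/48 = [2; 2, 1, 1, 9].

[2; 2, 1, 1, 9]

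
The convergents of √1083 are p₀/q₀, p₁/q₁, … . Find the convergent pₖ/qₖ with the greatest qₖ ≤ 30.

√1083 = [32; 1, 9, 1, 64, …] (period length 4).
Convergents:
  p_0/q_0 = 32/1
  p_1/q_1 = 33/1
  p_2/q_2 = 329/10
  p_3/q_3 = 362/11
  p_4/q_4 = 23497/714
q_3 = 11 ≤ 30 < 714 = q_4, so the answer is 362/11.

362/11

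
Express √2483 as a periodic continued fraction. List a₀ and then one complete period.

a₀ = ⌊√2483⌋ = 49.
With m₀=0, d₀=1 and mₖ₊₁ = dₖaₖ − mₖ, dₖ₊₁ = (n − mₖ₊₁²)/dₖ, aₖ₊₁ = ⌊(a₀+mₖ₊₁)/dₖ₊₁⌋:
  k=1: m=49, d=82, a=1
  k=2: m=33, d=17, a=4
  k=3: m=35, d=74, a=1
  k=4: m=39, d=13, a=6
  k=5: m=39, d=74, a=1
  k=6: m=35, d=17, a=4
  k=7: m=33, d=82, a=1
  k=8: m=49, d=1, a=98
d=1 and a=2a₀=98 at k=8, so the next step gives (m, d) = (49, 82) again — its k=1 value — and the period has length 8.

[49; 1, 4, 1, 6, 1, 4, 1, 98]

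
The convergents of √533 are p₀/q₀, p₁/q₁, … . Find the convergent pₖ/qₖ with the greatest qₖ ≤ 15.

277/12

√533 = [23; 11, 1, 1, 11, 46, …] (period length 5).
Convergents:
  p_0/q_0 = 23/1
  p_1/q_1 = 254/11
  p_2/q_2 = 277/12
  p_3/q_3 = 531/23
q_2 = 12 ≤ 15 < 23 = q_3, so the answer is 277/12.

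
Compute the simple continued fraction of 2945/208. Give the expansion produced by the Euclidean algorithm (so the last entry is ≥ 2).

2945 = 14×208 + 33
208 = 6×33 + 10
33 = 3×10 + 3
10 = 3×3 + 1
3 = 3×1 + 0  (stop)
So 2945/208 = [14; 6, 3, 3, 3].

[14; 6, 3, 3, 3]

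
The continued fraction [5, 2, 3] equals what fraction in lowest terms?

Using pₖ = aₖpₖ₋₁ + pₖ₋₂ and qₖ = aₖqₖ₋₁ + qₖ₋₂:
  k=0: a=5, p=5, q=1
  k=1: a=2, p=11, q=2
  k=2: a=3, p=38, q=7

38/7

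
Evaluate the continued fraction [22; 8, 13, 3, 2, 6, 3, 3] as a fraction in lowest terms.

1118205/50543

Using pₖ = aₖpₖ₋₁ + pₖ₋₂ and qₖ = aₖqₖ₋₁ + qₖ₋₂:
  k=0: a=22, p=22, q=1
  k=1: a=8, p=177, q=8
  k=2: a=13, p=2323, q=105
  k=3: a=3, p=7146, q=323
  k=4: a=2, p=16615, q=751
  k=5: a=6, p=106836, q=4829
  k=6: a=3, p=337123, q=15238
  k=7: a=3, p=1118205, q=50543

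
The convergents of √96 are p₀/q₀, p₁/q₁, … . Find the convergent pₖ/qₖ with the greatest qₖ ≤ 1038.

√96 = [9; 1, 3, 1, 18, …] (period length 4).
Convergents:
  p_0/q_0 = 9/1
  p_1/q_1 = 10/1
  p_2/q_2 = 39/4
  p_3/q_3 = 49/5
  p_4/q_4 = 921/94
  p_5/q_5 = 970/99
  p_6/q_6 = 3831/391
  p_7/q_7 = 4801/490
  p_8/q_8 = 90249/9211
q_7 = 490 ≤ 1038 < 9211 = q_8, so the answer is 4801/490.

4801/490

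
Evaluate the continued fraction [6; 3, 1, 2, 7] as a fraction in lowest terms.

Using pₖ = aₖpₖ₋₁ + pₖ₋₂ and qₖ = aₖqₖ₋₁ + qₖ₋₂:
  k=0: a=6, p=6, q=1
  k=1: a=3, p=19, q=3
  k=2: a=1, p=25, q=4
  k=3: a=2, p=69, q=11
  k=4: a=7, p=508, q=81

508/81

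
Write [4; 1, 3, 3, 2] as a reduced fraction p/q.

Using pₖ = aₖpₖ₋₁ + pₖ₋₂ and qₖ = aₖqₖ₋₁ + qₖ₋₂:
  k=0: a=4, p=4, q=1
  k=1: a=1, p=5, q=1
  k=2: a=3, p=19, q=4
  k=3: a=3, p=62, q=13
  k=4: a=2, p=143, q=30

143/30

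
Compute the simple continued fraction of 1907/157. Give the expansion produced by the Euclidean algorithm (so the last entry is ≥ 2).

1907 = 12×157 + 23
157 = 6×23 + 19
23 = 1×19 + 4
19 = 4×4 + 3
4 = 1×3 + 1
3 = 3×1 + 0  (stop)
So 1907/157 = [12; 6, 1, 4, 1, 3].

[12; 6, 1, 4, 1, 3]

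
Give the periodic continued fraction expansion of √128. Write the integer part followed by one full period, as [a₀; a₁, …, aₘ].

a₀ = ⌊√128⌋ = 11.
With m₀=0, d₀=1 and mₖ₊₁ = dₖaₖ − mₖ, dₖ₊₁ = (n − mₖ₊₁²)/dₖ, aₖ₊₁ = ⌊(a₀+mₖ₊₁)/dₖ₊₁⌋:
  k=1: m=11, d=7, a=3
  k=2: m=10, d=4, a=5
  k=3: m=10, d=7, a=3
  k=4: m=11, d=1, a=22
d=1 and a=2a₀=22 at k=4, so the next step gives (m, d) = (11, 7) again — its k=1 value — and the period has length 4.

[11; 3, 5, 3, 22]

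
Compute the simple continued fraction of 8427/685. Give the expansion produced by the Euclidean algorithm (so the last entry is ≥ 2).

8427 = 12*685 + 207
685 = 3*207 + 64
207 = 3*64 + 15
64 = 4*15 + 4
15 = 3*4 + 3
4 = 1*3 + 1
3 = 3*1 + 0  (stop)
So 8427/685 = [12; 3, 3, 4, 3, 1, 3].

[12; 3, 3, 4, 3, 1, 3]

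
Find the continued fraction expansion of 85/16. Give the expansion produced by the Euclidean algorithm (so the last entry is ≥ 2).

85 = 5*16 + 5
16 = 3*5 + 1
5 = 5*1 + 0  (stop)
So 85/16 = [5; 3, 5].

[5; 3, 5]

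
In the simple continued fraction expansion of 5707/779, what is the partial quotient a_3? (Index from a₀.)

1

5707 = 7·779 + 254   →  a_0 = 7
779 = 3·254 + 17   →  a_1 = 3
254 = 14·17 + 16   →  a_2 = 14
17 = 1·16 + 1   →  a_3 = 1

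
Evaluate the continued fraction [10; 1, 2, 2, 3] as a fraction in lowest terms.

Using pₖ = aₖpₖ₋₁ + pₖ₋₂ and qₖ = aₖqₖ₋₁ + qₖ₋₂:
  k=0: a=10, p=10, q=1
  k=1: a=1, p=11, q=1
  k=2: a=2, p=32, q=3
  k=3: a=2, p=75, q=7
  k=4: a=3, p=257, q=24

257/24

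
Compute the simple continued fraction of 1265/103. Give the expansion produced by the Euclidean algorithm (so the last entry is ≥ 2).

1265 = 12·103 + 29
103 = 3·29 + 16
29 = 1·16 + 13
16 = 1·13 + 3
13 = 4·3 + 1
3 = 3·1 + 0  (stop)
So 1265/103 = [12; 3, 1, 1, 4, 3].

[12; 3, 1, 1, 4, 3]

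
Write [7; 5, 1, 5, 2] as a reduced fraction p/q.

Fold from the inside: start with 2/1.
  5 + 1/2 = 11/2
  1 + 2/11 = 13/11
  5 + 11/13 = 76/13
  7 + 13/76 = 545/76

545/76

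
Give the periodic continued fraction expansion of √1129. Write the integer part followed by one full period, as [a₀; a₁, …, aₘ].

a₀ = ⌊√1129⌋ = 33.
With m₀=0, d₀=1 and mₖ₊₁ = dₖaₖ − mₖ, dₖ₊₁ = (n − mₖ₊₁²)/dₖ, aₖ₊₁ = ⌊(a₀+mₖ₊₁)/dₖ₊₁⌋:
  k=1: m=33, d=40, a=1
  k=2: m=7, d=27, a=1
  k=3: m=20, d=27, a=1
  k=4: m=7, d=40, a=1
  k=5: m=33, d=1, a=66
d=1 and a=2a₀=66 at k=5, so the next step gives (m, d) = (33, 40) again — its k=1 value — and the period has length 5.

[33; 1, 1, 1, 1, 66]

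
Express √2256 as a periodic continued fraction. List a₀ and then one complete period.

[47; 2, 94]

a₀ = ⌊√2256⌋ = 47.
With m₀=0, d₀=1 and mₖ₊₁ = dₖaₖ − mₖ, dₖ₊₁ = (n − mₖ₊₁²)/dₖ, aₖ₊₁ = ⌊(a₀+mₖ₊₁)/dₖ₊₁⌋:
  k=1: m=47, d=47, a=2
  k=2: m=47, d=1, a=94
d=1 and a=2a₀=94 at k=2, so the next step gives (m, d) = (47, 47) again — its k=1 value — and the period has length 2.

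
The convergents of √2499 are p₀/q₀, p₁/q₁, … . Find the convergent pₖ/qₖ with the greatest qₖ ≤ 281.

√2499 = [49; 1, 98, …] (period length 2).
Convergents:
  p_0/q_0 = 49/1
  p_1/q_1 = 50/1
  p_2/q_2 = 4949/99
  p_3/q_3 = 4999/100
  p_4/q_4 = 494851/9899
q_3 = 100 ≤ 281 < 9899 = q_4, so the answer is 4999/100.

4999/100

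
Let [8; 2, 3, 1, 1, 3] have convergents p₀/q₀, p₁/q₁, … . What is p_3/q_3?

Using pₖ = aₖpₖ₋₁ + pₖ₋₂, qₖ = aₖqₖ₋₁ + qₖ₋₂ (with p₋₁=1, p₋₂=0, q₋₁=0, q₋₂=1):
  k=0: a=8, p=8, q=1
  k=1: a=2, p=17, q=2
  k=2: a=3, p=59, q=7
  k=3: a=1, p=76, q=9

76/9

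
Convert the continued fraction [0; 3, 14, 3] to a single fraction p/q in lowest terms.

Using pₖ = aₖpₖ₋₁ + pₖ₋₂ and qₖ = aₖqₖ₋₁ + qₖ₋₂:
  k=0: a=0, p=0, q=1
  k=1: a=3, p=1, q=3
  k=2: a=14, p=14, q=43
  k=3: a=3, p=43, q=132

43/132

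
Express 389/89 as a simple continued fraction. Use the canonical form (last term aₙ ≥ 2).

[4; 2, 1, 2, 3, 3]

389 = 4*89 + 33
89 = 2*33 + 23
33 = 1*23 + 10
23 = 2*10 + 3
10 = 3*3 + 1
3 = 3*1 + 0  (stop)
So 389/89 = [4; 2, 1, 2, 3, 3].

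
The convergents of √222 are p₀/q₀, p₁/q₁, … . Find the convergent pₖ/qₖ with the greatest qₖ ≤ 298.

√222 = [14; 1, 8, 1, 28, …] (period length 4).
Convergents:
  p_0/q_0 = 14/1
  p_1/q_1 = 15/1
  p_2/q_2 = 134/9
  p_3/q_3 = 149/10
  p_4/q_4 = 4306/289
  p_5/q_5 = 4455/299
q_4 = 289 ≤ 298 < 299 = q_5, so the answer is 4306/289.

4306/289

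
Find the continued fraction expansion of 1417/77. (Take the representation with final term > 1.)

1417 = 18*77 + 31
77 = 2*31 + 15
31 = 2*15 + 1
15 = 15*1 + 0  (stop)
So 1417/77 = [18; 2, 2, 15].

[18; 2, 2, 15]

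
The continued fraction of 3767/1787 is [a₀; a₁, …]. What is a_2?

3767 = 2·1787 + 193   →  a_0 = 2
1787 = 9·193 + 50   →  a_1 = 9
193 = 3·50 + 43   →  a_2 = 3

3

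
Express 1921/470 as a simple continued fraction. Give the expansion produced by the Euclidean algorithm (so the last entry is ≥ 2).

[4; 11, 2, 6, 3]

1921 = 4·470 + 41
470 = 11·41 + 19
41 = 2·19 + 3
19 = 6·3 + 1
3 = 3·1 + 0  (stop)
So 1921/470 = [4; 11, 2, 6, 3].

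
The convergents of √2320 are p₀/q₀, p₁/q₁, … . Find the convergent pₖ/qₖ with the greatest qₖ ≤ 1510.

√2320 = [48; 6, 96, …] (period length 2).
Convergents:
  p_0/q_0 = 48/1
  p_1/q_1 = 289/6
  p_2/q_2 = 27792/577
  p_3/q_3 = 167041/3468
q_2 = 577 ≤ 1510 < 3468 = q_3, so the answer is 27792/577.

27792/577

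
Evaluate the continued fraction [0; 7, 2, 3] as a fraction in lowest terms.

7/52

Fold from the inside: start with 3/1.
  2 + 1/3 = 7/3
  7 + 3/7 = 52/7
  0 + 7/52 = 7/52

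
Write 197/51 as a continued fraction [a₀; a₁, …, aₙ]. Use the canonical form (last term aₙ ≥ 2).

197 = 3·51 + 44
51 = 1·44 + 7
44 = 6·7 + 2
7 = 3·2 + 1
2 = 2·1 + 0  (stop)
So 197/51 = [3; 1, 6, 3, 2].

[3; 1, 6, 3, 2]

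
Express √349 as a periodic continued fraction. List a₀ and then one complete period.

a₀ = ⌊√349⌋ = 18.
With m₀=0, d₀=1 and mₖ₊₁ = dₖaₖ − mₖ, dₖ₊₁ = (n − mₖ₊₁²)/dₖ, aₖ₊₁ = ⌊(a₀+mₖ₊₁)/dₖ₊₁⌋:
  k=1: m=18, d=25, a=1
  k=2: m=7, d=12, a=2
  k=3: m=17, d=5, a=7
  k=4: m=18, d=5, a=7
  k=5: m=17, d=12, a=2
  k=6: m=7, d=25, a=1
  k=7: m=18, d=1, a=36
d=1 and a=2a₀=36 at k=7, so the next step gives (m, d) = (18, 25) again — its k=1 value — and the period has length 7.

[18; 1, 2, 7, 7, 2, 1, 36]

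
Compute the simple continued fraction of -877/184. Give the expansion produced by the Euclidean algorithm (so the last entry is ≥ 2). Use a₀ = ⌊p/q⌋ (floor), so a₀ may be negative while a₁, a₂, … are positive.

-877 = -5·184 + 43
184 = 4·43 + 12
43 = 3·12 + 7
12 = 1·7 + 5
7 = 1·5 + 2
5 = 2·2 + 1
2 = 2·1 + 0  (stop)
So -877/184 = [-5; 4, 3, 1, 1, 2, 2].

[-5; 4, 3, 1, 1, 2, 2]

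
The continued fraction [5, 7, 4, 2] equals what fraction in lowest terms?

Fold from the inside: start with 2/1.
  4 + 1/2 = 9/2
  7 + 2/9 = 65/9
  5 + 9/65 = 334/65

334/65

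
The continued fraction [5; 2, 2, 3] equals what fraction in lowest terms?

92/17

Fold from the inside: start with 3/1.
  2 + 1/3 = 7/3
  2 + 3/7 = 17/7
  5 + 7/17 = 92/17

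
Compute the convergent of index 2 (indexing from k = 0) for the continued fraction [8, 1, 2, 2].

Using pₖ = aₖpₖ₋₁ + pₖ₋₂, qₖ = aₖqₖ₋₁ + qₖ₋₂ (with p₋₁=1, p₋₂=0, q₋₁=0, q₋₂=1):
  k=0: a=8, p=8, q=1
  k=1: a=1, p=9, q=1
  k=2: a=2, p=26, q=3

26/3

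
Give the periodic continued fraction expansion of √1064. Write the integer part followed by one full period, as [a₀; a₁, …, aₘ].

[32; 1, 1, 1, 1, 1, 1, 1, 64]

a₀ = ⌊√1064⌋ = 32.
With m₀=0, d₀=1 and mₖ₊₁ = dₖaₖ − mₖ, dₖ₊₁ = (n − mₖ₊₁²)/dₖ, aₖ₊₁ = ⌊(a₀+mₖ₊₁)/dₖ₊₁⌋:
  k=1: m=32, d=40, a=1
  k=2: m=8, d=25, a=1
  k=3: m=17, d=31, a=1
  k=4: m=14, d=28, a=1
  k=5: m=14, d=31, a=1
  k=6: m=17, d=25, a=1
  k=7: m=8, d=40, a=1
  k=8: m=32, d=1, a=64
d=1 and a=2a₀=64 at k=8, so the next step gives (m, d) = (32, 40) again — its k=1 value — and the period has length 8.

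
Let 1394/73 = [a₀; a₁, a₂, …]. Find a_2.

2

1394 = 19·73 + 7   →  a_0 = 19
73 = 10·7 + 3   →  a_1 = 10
7 = 2·3 + 1   →  a_2 = 2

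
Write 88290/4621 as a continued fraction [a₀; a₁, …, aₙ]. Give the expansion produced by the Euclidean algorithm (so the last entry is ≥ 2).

[19; 9, 2, 2, 3, 9, 3]

88290 = 19×4621 + 491
4621 = 9×491 + 202
491 = 2×202 + 87
202 = 2×87 + 28
87 = 3×28 + 3
28 = 9×3 + 1
3 = 3×1 + 0  (stop)
So 88290/4621 = [19; 9, 2, 2, 3, 9, 3].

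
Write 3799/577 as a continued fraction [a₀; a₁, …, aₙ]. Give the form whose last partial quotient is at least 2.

3799 = 6·577 + 337
577 = 1·337 + 240
337 = 1·240 + 97
240 = 2·97 + 46
97 = 2·46 + 5
46 = 9·5 + 1
5 = 5·1 + 0  (stop)
So 3799/577 = [6; 1, 1, 2, 2, 9, 5].

[6; 1, 1, 2, 2, 9, 5]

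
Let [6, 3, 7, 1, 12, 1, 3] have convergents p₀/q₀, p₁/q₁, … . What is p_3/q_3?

Using pₖ = aₖpₖ₋₁ + pₖ₋₂, qₖ = aₖqₖ₋₁ + qₖ₋₂ (with p₋₁=1, p₋₂=0, q₋₁=0, q₋₂=1):
  k=0: a=6, p=6, q=1
  k=1: a=3, p=19, q=3
  k=2: a=7, p=139, q=22
  k=3: a=1, p=158, q=25

158/25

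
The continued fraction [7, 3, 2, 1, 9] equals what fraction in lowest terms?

708/97

Fold from the inside: start with 9/1.
  1 + 1/9 = 10/9
  2 + 9/10 = 29/10
  3 + 10/29 = 97/29
  7 + 29/97 = 708/97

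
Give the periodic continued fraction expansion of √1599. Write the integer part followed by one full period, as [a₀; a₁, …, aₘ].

[39; 1, 78]

a₀ = ⌊√1599⌋ = 39.
With m₀=0, d₀=1 and mₖ₊₁ = dₖaₖ − mₖ, dₖ₊₁ = (n − mₖ₊₁²)/dₖ, aₖ₊₁ = ⌊(a₀+mₖ₊₁)/dₖ₊₁⌋:
  k=1: m=39, d=78, a=1
  k=2: m=39, d=1, a=78
d=1 and a=2a₀=78 at k=2, so the next step gives (m, d) = (39, 78) again — its k=1 value — and the period has length 2.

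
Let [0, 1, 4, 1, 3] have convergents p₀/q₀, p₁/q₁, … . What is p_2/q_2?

Using pₖ = aₖpₖ₋₁ + pₖ₋₂, qₖ = aₖqₖ₋₁ + qₖ₋₂ (with p₋₁=1, p₋₂=0, q₋₁=0, q₋₂=1):
  k=0: a=0, p=0, q=1
  k=1: a=1, p=1, q=1
  k=2: a=4, p=4, q=5

4/5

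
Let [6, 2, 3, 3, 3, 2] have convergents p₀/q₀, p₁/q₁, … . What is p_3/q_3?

Using pₖ = aₖpₖ₋₁ + pₖ₋₂, qₖ = aₖqₖ₋₁ + qₖ₋₂ (with p₋₁=1, p₋₂=0, q₋₁=0, q₋₂=1):
  k=0: a=6, p=6, q=1
  k=1: a=2, p=13, q=2
  k=2: a=3, p=45, q=7
  k=3: a=3, p=148, q=23

148/23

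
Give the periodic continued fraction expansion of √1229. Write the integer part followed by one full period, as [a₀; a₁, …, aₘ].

a₀ = ⌊√1229⌋ = 35.
With m₀=0, d₀=1 and mₖ₊₁ = dₖaₖ − mₖ, dₖ₊₁ = (n − mₖ₊₁²)/dₖ, aₖ₊₁ = ⌊(a₀+mₖ₊₁)/dₖ₊₁⌋:
  k=1: m=35, d=4, a=17
  k=2: m=33, d=35, a=1
  k=3: m=2, d=35, a=1
  k=4: m=33, d=4, a=17
  k=5: m=35, d=1, a=70
d=1 and a=2a₀=70 at k=5, so the next step gives (m, d) = (35, 4) again — its k=1 value — and the period has length 5.

[35; 17, 1, 1, 17, 70]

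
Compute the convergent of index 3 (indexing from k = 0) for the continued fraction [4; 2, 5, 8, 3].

Using pₖ = aₖpₖ₋₁ + pₖ₋₂, qₖ = aₖqₖ₋₁ + qₖ₋₂ (with p₋₁=1, p₋₂=0, q₋₁=0, q₋₂=1):
  k=0: a=4, p=4, q=1
  k=1: a=2, p=9, q=2
  k=2: a=5, p=49, q=11
  k=3: a=8, p=401, q=90

401/90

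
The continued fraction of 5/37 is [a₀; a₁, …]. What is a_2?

2

5 = 0·37 + 5   →  a_0 = 0
37 = 7·5 + 2   →  a_1 = 7
5 = 2·2 + 1   →  a_2 = 2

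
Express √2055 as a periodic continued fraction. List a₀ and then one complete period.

a₀ = ⌊√2055⌋ = 45.
With m₀=0, d₀=1 and mₖ₊₁ = dₖaₖ − mₖ, dₖ₊₁ = (n − mₖ₊₁²)/dₖ, aₖ₊₁ = ⌊(a₀+mₖ₊₁)/dₖ₊₁⌋:
  k=1: m=45, d=30, a=3
  k=2: m=45, d=1, a=90
d=1 and a=2a₀=90 at k=2, so the next step gives (m, d) = (45, 30) again — its k=1 value — and the period has length 2.

[45; 3, 90]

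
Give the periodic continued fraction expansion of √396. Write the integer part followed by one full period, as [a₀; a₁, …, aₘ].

a₀ = ⌊√396⌋ = 19.
With m₀=0, d₀=1 and mₖ₊₁ = dₖaₖ − mₖ, dₖ₊₁ = (n − mₖ₊₁²)/dₖ, aₖ₊₁ = ⌊(a₀+mₖ₊₁)/dₖ₊₁⌋:
  k=1: m=19, d=35, a=1
  k=2: m=16, d=4, a=8
  k=3: m=16, d=35, a=1
  k=4: m=19, d=1, a=38
d=1 and a=2a₀=38 at k=4, so the next step gives (m, d) = (19, 35) again — its k=1 value — and the period has length 4.

[19; 1, 8, 1, 38]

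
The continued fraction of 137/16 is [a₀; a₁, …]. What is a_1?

137 = 8·16 + 9   →  a_0 = 8
16 = 1·9 + 7   →  a_1 = 1

1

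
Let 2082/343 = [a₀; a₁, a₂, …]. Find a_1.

14

2082 = 6·343 + 24   →  a_0 = 6
343 = 14·24 + 7   →  a_1 = 14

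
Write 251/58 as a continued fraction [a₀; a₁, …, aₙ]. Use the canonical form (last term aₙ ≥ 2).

[4; 3, 19]

251 = 4×58 + 19
58 = 3×19 + 1
19 = 19×1 + 0  (stop)
So 251/58 = [4; 3, 19].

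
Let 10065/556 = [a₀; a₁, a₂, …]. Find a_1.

9

10065 = 18·556 + 57   →  a_0 = 18
556 = 9·57 + 43   →  a_1 = 9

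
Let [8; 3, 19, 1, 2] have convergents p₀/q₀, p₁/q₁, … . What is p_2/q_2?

Using pₖ = aₖpₖ₋₁ + pₖ₋₂, qₖ = aₖqₖ₋₁ + qₖ₋₂ (with p₋₁=1, p₋₂=0, q₋₁=0, q₋₂=1):
  k=0: a=8, p=8, q=1
  k=1: a=3, p=25, q=3
  k=2: a=19, p=483, q=58

483/58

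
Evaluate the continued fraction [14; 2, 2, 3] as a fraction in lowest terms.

Using pₖ = aₖpₖ₋₁ + pₖ₋₂ and qₖ = aₖqₖ₋₁ + qₖ₋₂:
  k=0: a=14, p=14, q=1
  k=1: a=2, p=29, q=2
  k=2: a=2, p=72, q=5
  k=3: a=3, p=245, q=17

245/17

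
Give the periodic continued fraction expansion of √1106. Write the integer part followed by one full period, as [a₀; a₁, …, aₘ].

a₀ = ⌊√1106⌋ = 33.
With m₀=0, d₀=1 and mₖ₊₁ = dₖaₖ − mₖ, dₖ₊₁ = (n − mₖ₊₁²)/dₖ, aₖ₊₁ = ⌊(a₀+mₖ₊₁)/dₖ₊₁⌋:
  k=1: m=33, d=17, a=3
  k=2: m=18, d=46, a=1
  k=3: m=28, d=7, a=8
  k=4: m=28, d=46, a=1
  k=5: m=18, d=17, a=3
  k=6: m=33, d=1, a=66
d=1 and a=2a₀=66 at k=6, so the next step gives (m, d) = (33, 17) again — its k=1 value — and the period has length 6.

[33; 3, 1, 8, 1, 3, 66]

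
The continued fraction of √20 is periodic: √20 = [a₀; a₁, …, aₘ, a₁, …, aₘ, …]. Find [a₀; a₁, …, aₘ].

[4; 2, 8]

a₀ = ⌊√20⌋ = 4.
With m₀=0, d₀=1 and mₖ₊₁ = dₖaₖ − mₖ, dₖ₊₁ = (n − mₖ₊₁²)/dₖ, aₖ₊₁ = ⌊(a₀+mₖ₊₁)/dₖ₊₁⌋:
  k=1: m=4, d=4, a=2
  k=2: m=4, d=1, a=8
d=1 and a=2a₀=8 at k=2, so the next step gives (m, d) = (4, 4) again — its k=1 value — and the period has length 2.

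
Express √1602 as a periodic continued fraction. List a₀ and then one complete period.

[40; 40, 80]

a₀ = ⌊√1602⌋ = 40.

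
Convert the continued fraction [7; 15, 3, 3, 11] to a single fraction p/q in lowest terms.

Fold from the inside: start with 11/1.
  3 + 1/11 = 34/11
  3 + 11/34 = 113/34
  15 + 34/113 = 1729/113
  7 + 113/1729 = 12216/1729

12216/1729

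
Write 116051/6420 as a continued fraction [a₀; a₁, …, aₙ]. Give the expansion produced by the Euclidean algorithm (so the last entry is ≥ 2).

[18; 13, 13, 3, 1, 2, 3]

116051 = 18·6420 + 491
6420 = 13·491 + 37
491 = 13·37 + 10
37 = 3·10 + 7
10 = 1·7 + 3
7 = 2·3 + 1
3 = 3·1 + 0  (stop)
So 116051/6420 = [18; 13, 13, 3, 1, 2, 3].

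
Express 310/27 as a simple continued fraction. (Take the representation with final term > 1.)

310 = 11*27 + 13
27 = 2*13 + 1
13 = 13*1 + 0  (stop)
So 310/27 = [11; 2, 13].

[11; 2, 13]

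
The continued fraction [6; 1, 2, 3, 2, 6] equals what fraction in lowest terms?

Using pₖ = aₖpₖ₋₁ + pₖ₋₂ and qₖ = aₖqₖ₋₁ + qₖ₋₂:
  k=0: a=6, p=6, q=1
  k=1: a=1, p=7, q=1
  k=2: a=2, p=20, q=3
  k=3: a=3, p=67, q=10
  k=4: a=2, p=154, q=23
  k=5: a=6, p=991, q=148

991/148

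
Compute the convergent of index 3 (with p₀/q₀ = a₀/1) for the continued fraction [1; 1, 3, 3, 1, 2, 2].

Using pₖ = aₖpₖ₋₁ + pₖ₋₂, qₖ = aₖqₖ₋₁ + qₖ₋₂ (with p₋₁=1, p₋₂=0, q₋₁=0, q₋₂=1):
  k=0: a=1, p=1, q=1
  k=1: a=1, p=2, q=1
  k=2: a=3, p=7, q=4
  k=3: a=3, p=23, q=13

23/13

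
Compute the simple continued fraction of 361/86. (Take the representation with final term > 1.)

361 = 4*86 + 17
86 = 5*17 + 1
17 = 17*1 + 0  (stop)
So 361/86 = [4; 5, 17].

[4; 5, 17]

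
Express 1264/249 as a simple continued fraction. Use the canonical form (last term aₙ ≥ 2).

1264 = 5·249 + 19
249 = 13·19 + 2
19 = 9·2 + 1
2 = 2·1 + 0  (stop)
So 1264/249 = [5; 13, 9, 2].

[5; 13, 9, 2]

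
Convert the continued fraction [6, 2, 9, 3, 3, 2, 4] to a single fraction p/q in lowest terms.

12949/2000

Fold from the inside: start with 4/1.
  2 + 1/4 = 9/4
  3 + 4/9 = 31/9
  3 + 9/31 = 102/31
  9 + 31/102 = 949/102
  2 + 102/949 = 2000/949
  6 + 949/2000 = 12949/2000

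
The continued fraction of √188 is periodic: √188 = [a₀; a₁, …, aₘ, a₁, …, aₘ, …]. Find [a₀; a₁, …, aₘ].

a₀ = ⌊√188⌋ = 13.
With m₀=0, d₀=1 and mₖ₊₁ = dₖaₖ − mₖ, dₖ₊₁ = (n − mₖ₊₁²)/dₖ, aₖ₊₁ = ⌊(a₀+mₖ₊₁)/dₖ₊₁⌋:
  k=1: m=13, d=19, a=1
  k=2: m=6, d=8, a=2
  k=3: m=10, d=11, a=2
  k=4: m=12, d=4, a=6
  k=5: m=12, d=11, a=2
  k=6: m=10, d=8, a=2
  k=7: m=6, d=19, a=1
  k=8: m=13, d=1, a=26
d=1 and a=2a₀=26 at k=8, so the next step gives (m, d) = (13, 19) again — its k=1 value — and the period has length 8.

[13; 1, 2, 2, 6, 2, 2, 1, 26]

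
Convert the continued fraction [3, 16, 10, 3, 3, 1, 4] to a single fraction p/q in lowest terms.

Using pₖ = aₖpₖ₋₁ + pₖ₋₂ and qₖ = aₖqₖ₋₁ + qₖ₋₂:
  k=0: a=3, p=3, q=1
  k=1: a=16, p=49, q=16
  k=2: a=10, p=493, q=161
  k=3: a=3, p=1528, q=499
  k=4: a=3, p=5077, q=1658
  k=5: a=1, p=6605, q=2157
  k=6: a=4, p=31497, q=10286

31497/10286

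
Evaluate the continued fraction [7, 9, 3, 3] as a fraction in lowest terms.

Using pₖ = aₖpₖ₋₁ + pₖ₋₂ and qₖ = aₖqₖ₋₁ + qₖ₋₂:
  k=0: a=7, p=7, q=1
  k=1: a=9, p=64, q=9
  k=2: a=3, p=199, q=28
  k=3: a=3, p=661, q=93

661/93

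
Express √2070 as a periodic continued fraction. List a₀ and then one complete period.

[45; 2, 90]

a₀ = ⌊√2070⌋ = 45.
With m₀=0, d₀=1 and mₖ₊₁ = dₖaₖ − mₖ, dₖ₊₁ = (n − mₖ₊₁²)/dₖ, aₖ₊₁ = ⌊(a₀+mₖ₊₁)/dₖ₊₁⌋:
  k=1: m=45, d=45, a=2
  k=2: m=45, d=1, a=90
d=1 and a=2a₀=90 at k=2, so the next step gives (m, d) = (45, 45) again — its k=1 value — and the period has length 2.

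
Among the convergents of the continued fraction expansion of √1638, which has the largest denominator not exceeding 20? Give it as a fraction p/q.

√1638 = [40; 2, 8, 2, 80, …] (period length 4).
Convergents:
  p_0/q_0 = 40/1
  p_1/q_1 = 81/2
  p_2/q_2 = 688/17
  p_3/q_3 = 1457/36
q_2 = 17 ≤ 20 < 36 = q_3, so the answer is 688/17.

688/17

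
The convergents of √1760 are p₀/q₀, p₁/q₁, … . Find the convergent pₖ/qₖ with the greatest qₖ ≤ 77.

881/21

√1760 = [41; 1, 19, 1, 82, …] (period length 4).
Convergents:
  p_0/q_0 = 41/1
  p_1/q_1 = 42/1
  p_2/q_2 = 839/20
  p_3/q_3 = 881/21
  p_4/q_4 = 73081/1742
q_3 = 21 ≤ 77 < 1742 = q_4, so the answer is 881/21.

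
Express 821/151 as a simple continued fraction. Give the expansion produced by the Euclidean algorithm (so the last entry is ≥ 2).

821 = 5×151 + 66
151 = 2×66 + 19
66 = 3×19 + 9
19 = 2×9 + 1
9 = 9×1 + 0  (stop)
So 821/151 = [5; 2, 3, 2, 9].

[5; 2, 3, 2, 9]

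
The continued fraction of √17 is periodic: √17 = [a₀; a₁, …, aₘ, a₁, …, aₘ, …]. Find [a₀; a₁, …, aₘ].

[4; 8]

a₀ = ⌊√17⌋ = 4.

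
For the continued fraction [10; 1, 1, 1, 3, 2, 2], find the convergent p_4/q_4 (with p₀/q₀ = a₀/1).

Using pₖ = aₖpₖ₋₁ + pₖ₋₂, qₖ = aₖqₖ₋₁ + qₖ₋₂ (with p₋₁=1, p₋₂=0, q₋₁=0, q₋₂=1):
  k=0: a=10, p=10, q=1
  k=1: a=1, p=11, q=1
  k=2: a=1, p=21, q=2
  k=3: a=1, p=32, q=3
  k=4: a=3, p=117, q=11

117/11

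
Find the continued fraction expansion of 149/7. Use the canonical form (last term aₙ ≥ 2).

149 = 21*7 + 2
7 = 3*2 + 1
2 = 2*1 + 0  (stop)
So 149/7 = [21; 3, 2].

[21; 3, 2]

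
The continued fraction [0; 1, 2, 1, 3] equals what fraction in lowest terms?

11/15

Using pₖ = aₖpₖ₋₁ + pₖ₋₂ and qₖ = aₖqₖ₋₁ + qₖ₋₂:
  k=0: a=0, p=0, q=1
  k=1: a=1, p=1, q=1
  k=2: a=2, p=2, q=3
  k=3: a=1, p=3, q=4
  k=4: a=3, p=11, q=15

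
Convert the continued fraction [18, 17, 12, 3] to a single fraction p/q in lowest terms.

Fold from the inside: start with 3/1.
  12 + 1/3 = 37/3
  17 + 3/37 = 632/37
  18 + 37/632 = 11413/632

11413/632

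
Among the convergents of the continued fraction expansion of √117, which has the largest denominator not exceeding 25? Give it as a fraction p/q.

119/11

√117 = [10; 1, 4, 2, 4, 1, 20, …] (period length 6).
Convergents:
  p_0/q_0 = 10/1
  p_1/q_1 = 11/1
  p_2/q_2 = 54/5
  p_3/q_3 = 119/11
  p_4/q_4 = 530/49
q_3 = 11 ≤ 25 < 49 = q_4, so the answer is 119/11.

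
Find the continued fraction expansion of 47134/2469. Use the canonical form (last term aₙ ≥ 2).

[19; 11, 13, 1, 15]

47134 = 19×2469 + 223
2469 = 11×223 + 16
223 = 13×16 + 15
16 = 1×15 + 1
15 = 15×1 + 0  (stop)
So 47134/2469 = [19; 11, 13, 1, 15].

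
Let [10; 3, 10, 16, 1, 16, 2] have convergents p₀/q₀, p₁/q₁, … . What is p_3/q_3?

Using pₖ = aₖpₖ₋₁ + pₖ₋₂, qₖ = aₖqₖ₋₁ + qₖ₋₂ (with p₋₁=1, p₋₂=0, q₋₁=0, q₋₂=1):
  k=0: a=10, p=10, q=1
  k=1: a=3, p=31, q=3
  k=2: a=10, p=320, q=31
  k=3: a=16, p=5151, q=499

5151/499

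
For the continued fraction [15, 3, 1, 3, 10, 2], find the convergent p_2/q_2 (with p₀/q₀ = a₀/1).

61/4

Using pₖ = aₖpₖ₋₁ + pₖ₋₂, qₖ = aₖqₖ₋₁ + qₖ₋₂ (with p₋₁=1, p₋₂=0, q₋₁=0, q₋₂=1):
  k=0: a=15, p=15, q=1
  k=1: a=3, p=46, q=3
  k=2: a=1, p=61, q=4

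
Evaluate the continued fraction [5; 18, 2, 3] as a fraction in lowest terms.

Using pₖ = aₖpₖ₋₁ + pₖ₋₂ and qₖ = aₖqₖ₋₁ + qₖ₋₂:
  k=0: a=5, p=5, q=1
  k=1: a=18, p=91, q=18
  k=2: a=2, p=187, q=37
  k=3: a=3, p=652, q=129

652/129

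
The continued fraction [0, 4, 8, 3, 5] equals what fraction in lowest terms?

Using pₖ = aₖpₖ₋₁ + pₖ₋₂ and qₖ = aₖqₖ₋₁ + qₖ₋₂:
  k=0: a=0, p=0, q=1
  k=1: a=4, p=1, q=4
  k=2: a=8, p=8, q=33
  k=3: a=3, p=25, q=103
  k=4: a=5, p=133, q=548

133/548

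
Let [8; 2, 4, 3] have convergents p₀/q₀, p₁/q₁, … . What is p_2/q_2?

Using pₖ = aₖpₖ₋₁ + pₖ₋₂, qₖ = aₖqₖ₋₁ + qₖ₋₂ (with p₋₁=1, p₋₂=0, q₋₁=0, q₋₂=1):
  k=0: a=8, p=8, q=1
  k=1: a=2, p=17, q=2
  k=2: a=4, p=76, q=9

76/9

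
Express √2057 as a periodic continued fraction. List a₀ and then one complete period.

[45; 2, 1, 4, 1, 2, 90]

a₀ = ⌊√2057⌋ = 45.
With m₀=0, d₀=1 and mₖ₊₁ = dₖaₖ − mₖ, dₖ₊₁ = (n − mₖ₊₁²)/dₖ, aₖ₊₁ = ⌊(a₀+mₖ₊₁)/dₖ₊₁⌋:
  k=1: m=45, d=32, a=2
  k=2: m=19, d=53, a=1
  k=3: m=34, d=17, a=4
  k=4: m=34, d=53, a=1
  k=5: m=19, d=32, a=2
  k=6: m=45, d=1, a=90
d=1 and a=2a₀=90 at k=6, so the next step gives (m, d) = (45, 32) again — its k=1 value — and the period has length 6.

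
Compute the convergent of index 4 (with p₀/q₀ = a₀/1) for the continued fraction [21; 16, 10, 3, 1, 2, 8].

13901/660

Using pₖ = aₖpₖ₋₁ + pₖ₋₂, qₖ = aₖqₖ₋₁ + qₖ₋₂ (with p₋₁=1, p₋₂=0, q₋₁=0, q₋₂=1):
  k=0: a=21, p=21, q=1
  k=1: a=16, p=337, q=16
  k=2: a=10, p=3391, q=161
  k=3: a=3, p=10510, q=499
  k=4: a=1, p=13901, q=660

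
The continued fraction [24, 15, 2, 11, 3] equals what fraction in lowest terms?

Using pₖ = aₖpₖ₋₁ + pₖ₋₂ and qₖ = aₖqₖ₋₁ + qₖ₋₂:
  k=0: a=24, p=24, q=1
  k=1: a=15, p=361, q=15
  k=2: a=2, p=746, q=31
  k=3: a=11, p=8567, q=356
  k=4: a=3, p=26447, q=1099

26447/1099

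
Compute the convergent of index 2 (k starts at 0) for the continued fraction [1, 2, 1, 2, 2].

4/3

Using pₖ = aₖpₖ₋₁ + pₖ₋₂, qₖ = aₖqₖ₋₁ + qₖ₋₂ (with p₋₁=1, p₋₂=0, q₋₁=0, q₋₂=1):
  k=0: a=1, p=1, q=1
  k=1: a=2, p=3, q=2
  k=2: a=1, p=4, q=3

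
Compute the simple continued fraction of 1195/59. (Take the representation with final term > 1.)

[20; 3, 1, 14]

1195 = 20*59 + 15
59 = 3*15 + 14
15 = 1*14 + 1
14 = 14*1 + 0  (stop)
So 1195/59 = [20; 3, 1, 14].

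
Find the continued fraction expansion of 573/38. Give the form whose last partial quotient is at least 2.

573 = 15*38 + 3
38 = 12*3 + 2
3 = 1*2 + 1
2 = 2*1 + 0  (stop)
So 573/38 = [15; 12, 1, 2].

[15; 12, 1, 2]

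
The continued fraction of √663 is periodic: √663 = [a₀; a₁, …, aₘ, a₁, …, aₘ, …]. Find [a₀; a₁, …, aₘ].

a₀ = ⌊√663⌋ = 25.
With m₀=0, d₀=1 and mₖ₊₁ = dₖaₖ − mₖ, dₖ₊₁ = (n − mₖ₊₁²)/dₖ, aₖ₊₁ = ⌊(a₀+mₖ₊₁)/dₖ₊₁⌋:
  k=1: m=25, d=38, a=1
  k=2: m=13, d=13, a=2
  k=3: m=13, d=38, a=1
  k=4: m=25, d=1, a=50
d=1 and a=2a₀=50 at k=4, so the next step gives (m, d) = (25, 38) again — its k=1 value — and the period has length 4.

[25; 1, 2, 1, 50]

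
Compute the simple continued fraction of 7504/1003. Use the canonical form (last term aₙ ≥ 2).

[7; 2, 13, 18, 2]

7504 = 7·1003 + 483
1003 = 2·483 + 37
483 = 13·37 + 2
37 = 18·2 + 1
2 = 2·1 + 0  (stop)
So 7504/1003 = [7; 2, 13, 18, 2].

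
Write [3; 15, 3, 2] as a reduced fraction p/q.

328/107

Fold from the inside: start with 2/1.
  3 + 1/2 = 7/2
  15 + 2/7 = 107/7
  3 + 7/107 = 328/107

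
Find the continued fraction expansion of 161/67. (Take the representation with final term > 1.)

161 = 2×67 + 27
67 = 2×27 + 13
27 = 2×13 + 1
13 = 13×1 + 0  (stop)
So 161/67 = [2; 2, 2, 13].

[2; 2, 2, 13]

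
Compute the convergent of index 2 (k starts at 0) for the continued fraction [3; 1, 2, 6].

Using pₖ = aₖpₖ₋₁ + pₖ₋₂, qₖ = aₖqₖ₋₁ + qₖ₋₂ (with p₋₁=1, p₋₂=0, q₋₁=0, q₋₂=1):
  k=0: a=3, p=3, q=1
  k=1: a=1, p=4, q=1
  k=2: a=2, p=11, q=3

11/3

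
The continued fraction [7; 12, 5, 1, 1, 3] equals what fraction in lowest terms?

Fold from the inside: start with 3/1.
  1 + 1/3 = 4/3
  1 + 3/4 = 7/4
  5 + 4/7 = 39/7
  12 + 7/39 = 475/39
  7 + 39/475 = 3364/475

3364/475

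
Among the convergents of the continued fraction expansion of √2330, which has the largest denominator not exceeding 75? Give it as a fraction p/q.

1786/37

√2330 = [48; 3, 1, 2, 2, 1, 3, 96, …] (period length 7).
Convergents:
  p_0/q_0 = 48/1
  p_1/q_1 = 145/3
  p_2/q_2 = 193/4
  p_3/q_3 = 531/11
  p_4/q_4 = 1255/26
  p_5/q_5 = 1786/37
  p_6/q_6 = 6613/137
q_5 = 37 ≤ 75 < 137 = q_6, so the answer is 1786/37.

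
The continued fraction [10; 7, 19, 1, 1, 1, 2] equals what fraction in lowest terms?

Using pₖ = aₖpₖ₋₁ + pₖ₋₂ and qₖ = aₖqₖ₋₁ + qₖ₋₂:
  k=0: a=10, p=10, q=1
  k=1: a=7, p=71, q=7
  k=2: a=19, p=1359, q=134
  k=3: a=1, p=1430, q=141
  k=4: a=1, p=2789, q=275
  k=5: a=1, p=4219, q=416
  k=6: a=2, p=11227, q=1107

11227/1107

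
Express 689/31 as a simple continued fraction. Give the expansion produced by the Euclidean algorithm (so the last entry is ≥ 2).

[22; 4, 2, 3]

689 = 22*31 + 7
31 = 4*7 + 3
7 = 2*3 + 1
3 = 3*1 + 0  (stop)
So 689/31 = [22; 4, 2, 3].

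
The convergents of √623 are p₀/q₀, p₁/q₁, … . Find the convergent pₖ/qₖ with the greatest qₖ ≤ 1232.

√623 = [24; 1, 23, 1, 48, …] (period length 4).
Convergents:
  p_0/q_0 = 24/1
  p_1/q_1 = 25/1
  p_2/q_2 = 599/24
  p_3/q_3 = 624/25
  p_4/q_4 = 30551/1224
  p_5/q_5 = 31175/1249
q_4 = 1224 ≤ 1232 < 1249 = q_5, so the answer is 30551/1224.

30551/1224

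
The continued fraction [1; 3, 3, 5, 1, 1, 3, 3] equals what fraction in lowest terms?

Fold from the inside: start with 3/1.
  3 + 1/3 = 10/3
  1 + 3/10 = 13/10
  1 + 10/13 = 23/13
  5 + 13/23 = 128/23
  3 + 23/128 = 407/128
  3 + 128/407 = 1349/407
  1 + 407/1349 = 1756/1349

1756/1349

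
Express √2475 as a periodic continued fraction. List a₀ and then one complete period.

a₀ = ⌊√2475⌋ = 49.
With m₀=0, d₀=1 and mₖ₊₁ = dₖaₖ − mₖ, dₖ₊₁ = (n − mₖ₊₁²)/dₖ, aₖ₊₁ = ⌊(a₀+mₖ₊₁)/dₖ₊₁⌋:
  k=1: m=49, d=74, a=1
  k=2: m=25, d=25, a=2
  k=3: m=25, d=74, a=1
  k=4: m=49, d=1, a=98
d=1 and a=2a₀=98 at k=4, so the next step gives (m, d) = (49, 74) again — its k=1 value — and the period has length 4.

[49; 1, 2, 1, 98]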